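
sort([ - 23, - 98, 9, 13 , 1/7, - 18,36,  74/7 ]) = [-98, -23, - 18,1/7, 9, 74/7, 13, 36]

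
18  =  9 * 2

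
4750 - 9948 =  - 5198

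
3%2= 1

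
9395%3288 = 2819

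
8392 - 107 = 8285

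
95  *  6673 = 633935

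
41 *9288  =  380808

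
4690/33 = 142+4/33 = 142.12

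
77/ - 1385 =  - 77/1385=- 0.06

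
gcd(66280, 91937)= 1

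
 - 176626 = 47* ( - 3758)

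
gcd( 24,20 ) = 4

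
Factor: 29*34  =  986 = 2^1* 17^1 * 29^1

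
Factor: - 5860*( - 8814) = 2^3*3^1*5^1*13^1*113^1 * 293^1 = 51650040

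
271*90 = 24390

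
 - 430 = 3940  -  4370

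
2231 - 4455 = -2224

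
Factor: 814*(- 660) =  - 2^3*3^1*5^1*11^2*37^1 = - 537240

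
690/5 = 138 = 138.00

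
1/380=1/380 = 0.00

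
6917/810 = 6917/810= 8.54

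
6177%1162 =367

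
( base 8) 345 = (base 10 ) 229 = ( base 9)274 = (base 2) 11100101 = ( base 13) 148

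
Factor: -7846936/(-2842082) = 3923468/1421041 = 2^2*29^1*149^1*227^1 * 1421041^( - 1) 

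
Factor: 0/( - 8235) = 0^1 = 0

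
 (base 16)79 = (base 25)4l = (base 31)3s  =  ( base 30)41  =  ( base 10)121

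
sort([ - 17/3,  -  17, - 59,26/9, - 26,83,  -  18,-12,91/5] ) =[ - 59, - 26, - 18 ,  -  17, - 12 , - 17/3,26/9, 91/5,83 ]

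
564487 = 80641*7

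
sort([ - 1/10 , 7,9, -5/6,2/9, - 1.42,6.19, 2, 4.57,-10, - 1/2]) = [ - 10,  -  1.42, - 5/6,  -  1/2 , - 1/10,2/9,2,4.57,6.19,7  ,  9] 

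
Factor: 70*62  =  4340 = 2^2*5^1*7^1*31^1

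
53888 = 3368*16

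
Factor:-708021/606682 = -2^( - 1 ) * 3^4 * 8741^1*303341^ ( - 1)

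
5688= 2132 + 3556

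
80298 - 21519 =58779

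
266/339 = 266/339 = 0.78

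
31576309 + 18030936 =49607245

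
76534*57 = 4362438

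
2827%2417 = 410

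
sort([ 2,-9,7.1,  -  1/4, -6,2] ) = [ - 9, - 6,  -  1/4,2,  2, 7.1]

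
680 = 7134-6454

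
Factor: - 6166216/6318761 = -2^3*7^1*31^( - 1 )*149^1*317^( - 1)*643^ ( - 1)*739^1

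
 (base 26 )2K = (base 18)40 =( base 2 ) 1001000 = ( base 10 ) 72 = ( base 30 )2C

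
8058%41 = 22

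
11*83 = 913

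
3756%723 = 141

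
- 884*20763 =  - 18354492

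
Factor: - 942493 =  - 31^1*30403^1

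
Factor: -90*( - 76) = 2^3*3^2 * 5^1*19^1=   6840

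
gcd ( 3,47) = 1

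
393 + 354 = 747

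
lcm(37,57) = 2109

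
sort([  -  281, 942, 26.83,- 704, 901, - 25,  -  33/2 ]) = [ - 704, - 281,-25,-33/2, 26.83, 901,942 ] 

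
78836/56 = 19709/14 = 1407.79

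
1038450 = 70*14835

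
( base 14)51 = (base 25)2L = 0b1000111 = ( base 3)2122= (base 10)71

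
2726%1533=1193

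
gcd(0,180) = 180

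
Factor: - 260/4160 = -1/16  =  - 2^( -4)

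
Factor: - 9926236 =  -2^2 * 29^1*85571^1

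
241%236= 5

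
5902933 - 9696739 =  - 3793806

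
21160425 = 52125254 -30964829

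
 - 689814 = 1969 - 691783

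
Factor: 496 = 2^4*31^1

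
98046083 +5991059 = 104037142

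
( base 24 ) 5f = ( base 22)63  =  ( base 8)207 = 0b10000111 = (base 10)135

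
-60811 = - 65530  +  4719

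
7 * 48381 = 338667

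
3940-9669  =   - 5729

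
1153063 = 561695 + 591368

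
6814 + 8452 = 15266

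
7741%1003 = 720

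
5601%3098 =2503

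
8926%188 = 90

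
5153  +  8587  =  13740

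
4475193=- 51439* (  -  87)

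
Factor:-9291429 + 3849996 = -5441433 =-3^1*139^1*13049^1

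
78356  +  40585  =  118941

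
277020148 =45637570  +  231382578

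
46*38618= 1776428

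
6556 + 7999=14555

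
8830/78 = 4415/39 = 113.21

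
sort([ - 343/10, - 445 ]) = [ - 445,  -  343/10] 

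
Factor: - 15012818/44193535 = -2^1*5^( - 1 )*29^( - 1)*67^( - 1 )*479^1*4549^( - 1 )*15671^1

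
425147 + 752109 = 1177256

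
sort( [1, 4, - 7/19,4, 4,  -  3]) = [ - 3, - 7/19,1,4, 4,4]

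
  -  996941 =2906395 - 3903336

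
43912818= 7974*5507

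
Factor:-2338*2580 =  - 6032040 = -2^3*3^1 * 5^1*7^1* 43^1 * 167^1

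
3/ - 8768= - 1 + 8765/8768 = - 0.00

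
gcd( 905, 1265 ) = 5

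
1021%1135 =1021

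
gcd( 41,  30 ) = 1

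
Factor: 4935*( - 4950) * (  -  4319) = 2^1*3^3*5^3*7^2*11^1 * 47^1* 617^1 = 105505611750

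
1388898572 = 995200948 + 393697624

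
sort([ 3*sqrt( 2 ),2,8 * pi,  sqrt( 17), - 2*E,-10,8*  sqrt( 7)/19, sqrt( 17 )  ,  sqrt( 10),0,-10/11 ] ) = [- 10, - 2*E, - 10/11 , 0,8*sqrt( 7)/19,2, sqrt(10),sqrt( 17 ), sqrt( 17 ),3*sqrt ( 2),8 * pi] 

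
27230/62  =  13615/31 = 439.19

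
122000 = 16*7625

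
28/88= 7/22 = 0.32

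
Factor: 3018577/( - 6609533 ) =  - 7^( - 1 ) *23^( - 1 )*61^ ( - 1)*107^1*673^(-1 ) * 28211^1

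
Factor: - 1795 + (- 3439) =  - 5234 = - 2^1 *2617^1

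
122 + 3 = 125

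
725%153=113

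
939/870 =313/290 =1.08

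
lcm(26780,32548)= 2115620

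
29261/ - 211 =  - 29261/211 = - 138.68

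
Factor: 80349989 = 80349989^1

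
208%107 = 101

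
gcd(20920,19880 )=40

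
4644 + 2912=7556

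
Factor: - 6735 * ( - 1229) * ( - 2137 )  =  - 17688622155 = - 3^1 *5^1 * 449^1*1229^1 * 2137^1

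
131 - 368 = - 237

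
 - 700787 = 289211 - 989998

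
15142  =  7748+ 7394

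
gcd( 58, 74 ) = 2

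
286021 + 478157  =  764178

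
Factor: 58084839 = 3^2*6453871^1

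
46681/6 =7780 + 1/6 = 7780.17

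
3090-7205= - 4115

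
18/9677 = 18/9677 =0.00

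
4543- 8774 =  - 4231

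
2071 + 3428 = 5499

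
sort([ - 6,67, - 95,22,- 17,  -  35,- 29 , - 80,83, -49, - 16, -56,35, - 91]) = [ - 95, - 91, - 80, -56, - 49, - 35, - 29, -17, -16,-6,22,35,67, 83]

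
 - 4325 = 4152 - 8477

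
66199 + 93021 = 159220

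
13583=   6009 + 7574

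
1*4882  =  4882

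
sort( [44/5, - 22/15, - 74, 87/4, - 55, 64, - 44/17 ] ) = [ - 74, - 55, - 44/17,-22/15,44/5,87/4,64 ] 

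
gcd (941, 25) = 1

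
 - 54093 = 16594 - 70687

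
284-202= 82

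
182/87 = 182/87 = 2.09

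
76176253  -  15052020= 61124233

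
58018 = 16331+41687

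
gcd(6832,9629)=1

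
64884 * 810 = 52556040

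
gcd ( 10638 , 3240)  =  54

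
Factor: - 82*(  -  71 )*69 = 401718 = 2^1 * 3^1 * 23^1*41^1*71^1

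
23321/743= 23321/743 = 31.39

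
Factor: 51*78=2^1 *3^2*13^1*17^1 = 3978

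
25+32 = 57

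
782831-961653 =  - 178822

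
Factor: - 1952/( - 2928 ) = 2^1*3^(- 1 ) = 2/3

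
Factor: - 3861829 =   -  191^1* 20219^1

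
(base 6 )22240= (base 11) 2387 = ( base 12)1980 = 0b110000110000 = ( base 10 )3120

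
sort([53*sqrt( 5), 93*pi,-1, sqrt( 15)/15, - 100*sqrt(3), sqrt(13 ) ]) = [ - 100*sqrt(3), - 1,sqrt( 15)/15, sqrt( 13),  53*sqrt(5), 93*pi ]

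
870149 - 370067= 500082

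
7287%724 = 47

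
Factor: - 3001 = -3001^1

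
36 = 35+1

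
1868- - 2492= 4360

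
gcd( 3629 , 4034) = 1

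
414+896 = 1310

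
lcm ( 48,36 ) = 144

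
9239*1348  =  12454172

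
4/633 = 4/633 = 0.01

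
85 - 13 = 72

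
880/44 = 20 = 20.00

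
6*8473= 50838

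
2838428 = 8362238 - 5523810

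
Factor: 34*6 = 204 = 2^2*3^1*17^1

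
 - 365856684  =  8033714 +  - 373890398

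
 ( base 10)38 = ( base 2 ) 100110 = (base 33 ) 15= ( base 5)123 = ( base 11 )35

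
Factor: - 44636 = -2^2*11159^1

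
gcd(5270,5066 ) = 34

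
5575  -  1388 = 4187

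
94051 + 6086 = 100137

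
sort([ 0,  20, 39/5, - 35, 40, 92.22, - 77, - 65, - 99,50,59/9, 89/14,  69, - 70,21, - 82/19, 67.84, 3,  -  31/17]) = [-99, - 77,  -  70, - 65, - 35, - 82/19, - 31/17,0, 3, 89/14,59/9, 39/5, 20,21,40,  50,67.84,69,92.22] 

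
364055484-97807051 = 266248433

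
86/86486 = 43/43243=0.00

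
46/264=23/132 = 0.17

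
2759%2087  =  672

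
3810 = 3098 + 712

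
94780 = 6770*14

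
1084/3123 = 1084/3123 = 0.35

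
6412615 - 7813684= - 1401069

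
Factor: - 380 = -2^2*5^1  *  19^1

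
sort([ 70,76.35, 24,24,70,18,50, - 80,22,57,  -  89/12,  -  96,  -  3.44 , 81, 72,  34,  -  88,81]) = [  -  96, - 88, - 80, -89/12, - 3.44 , 18,22,24,24,34 , 50,57,70, 70,72,76.35,81, 81]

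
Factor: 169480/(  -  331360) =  - 2^( - 2 )*109^( - 1)*223^1 = - 223/436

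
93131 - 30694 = 62437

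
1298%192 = 146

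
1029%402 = 225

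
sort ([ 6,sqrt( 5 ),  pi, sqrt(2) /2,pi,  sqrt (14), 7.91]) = [sqrt(2 )/2,sqrt(5), pi, pi, sqrt( 14 ),6,7.91] 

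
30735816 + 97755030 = 128490846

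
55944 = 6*9324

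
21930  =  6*3655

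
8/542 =4/271 = 0.01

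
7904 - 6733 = 1171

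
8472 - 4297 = 4175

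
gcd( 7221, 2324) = 83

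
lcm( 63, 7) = 63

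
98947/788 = 125+447/788 = 125.57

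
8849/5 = 1769+4/5 =1769.80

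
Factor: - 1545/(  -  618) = 5/2  =  2^( - 1)*5^1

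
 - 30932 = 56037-86969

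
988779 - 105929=882850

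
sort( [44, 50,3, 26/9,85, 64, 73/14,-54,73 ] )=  [ - 54,  26/9, 3, 73/14, 44,50,64, 73, 85 ] 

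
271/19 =271/19 =14.26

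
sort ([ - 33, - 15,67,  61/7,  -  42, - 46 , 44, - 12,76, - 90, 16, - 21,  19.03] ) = [- 90,-46,  -  42 , - 33, - 21, - 15, - 12, 61/7 , 16, 19.03,44 , 67, 76]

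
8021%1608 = 1589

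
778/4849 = 778/4849  =  0.16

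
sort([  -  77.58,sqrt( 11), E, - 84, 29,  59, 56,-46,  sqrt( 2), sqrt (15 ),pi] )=[  -  84, - 77.58, - 46,  sqrt( 2 ), E, pi, sqrt (11), sqrt ( 15),  29,56, 59] 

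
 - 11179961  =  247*( - 45263) 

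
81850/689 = 118 + 548/689 = 118.80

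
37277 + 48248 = 85525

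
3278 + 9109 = 12387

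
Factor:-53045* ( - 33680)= 2^4*5^2 * 103^2*421^1 = 1786555600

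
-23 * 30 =  -  690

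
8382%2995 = 2392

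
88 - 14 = 74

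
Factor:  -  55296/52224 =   -  2^1*3^2*17^ (  -  1) = -  18/17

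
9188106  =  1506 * 6101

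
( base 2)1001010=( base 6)202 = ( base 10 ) 74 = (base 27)2k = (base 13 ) 59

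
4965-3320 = 1645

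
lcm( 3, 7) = 21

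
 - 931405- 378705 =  - 1310110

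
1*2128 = 2128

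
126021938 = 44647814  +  81374124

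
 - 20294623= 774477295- 794771918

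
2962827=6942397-3979570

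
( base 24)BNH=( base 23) D15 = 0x1AF9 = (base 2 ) 1101011111001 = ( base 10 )6905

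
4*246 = 984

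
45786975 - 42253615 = 3533360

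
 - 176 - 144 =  -320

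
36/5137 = 36/5137 = 0.01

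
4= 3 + 1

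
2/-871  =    -  1  +  869/871 = - 0.00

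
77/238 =11/34 = 0.32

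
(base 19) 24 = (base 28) 1e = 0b101010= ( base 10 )42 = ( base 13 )33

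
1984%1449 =535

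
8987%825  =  737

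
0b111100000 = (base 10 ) 480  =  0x1e0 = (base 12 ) 340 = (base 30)g0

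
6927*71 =491817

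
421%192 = 37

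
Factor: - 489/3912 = -2^( - 3 ) = -  1/8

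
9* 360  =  3240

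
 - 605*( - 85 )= 51425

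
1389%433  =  90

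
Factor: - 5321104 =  - 2^4*332569^1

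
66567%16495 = 587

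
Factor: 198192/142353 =2^4*3^( - 1)*4129^1*15817^(  -  1) = 66064/47451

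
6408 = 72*89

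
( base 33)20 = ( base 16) 42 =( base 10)66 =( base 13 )51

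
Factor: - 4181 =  - 37^1*113^1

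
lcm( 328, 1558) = 6232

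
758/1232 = 379/616 = 0.62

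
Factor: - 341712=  - 2^4*3^3*7^1 * 113^1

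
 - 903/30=-31 + 9/10 = - 30.10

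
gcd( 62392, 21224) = 8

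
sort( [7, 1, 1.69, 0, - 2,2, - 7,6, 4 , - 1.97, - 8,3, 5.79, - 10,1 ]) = [- 10, - 8, - 7, - 2,- 1.97, 0, 1, 1,1.69, 2,  3,4, 5.79, 6, 7]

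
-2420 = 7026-9446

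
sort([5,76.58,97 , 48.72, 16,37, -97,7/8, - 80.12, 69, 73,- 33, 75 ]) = [ - 97, - 80.12, - 33,7/8, 5, 16,37,48.72,69 , 73,75, 76.58,97 ] 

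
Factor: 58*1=58 =2^1*29^1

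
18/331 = 18/331 = 0.05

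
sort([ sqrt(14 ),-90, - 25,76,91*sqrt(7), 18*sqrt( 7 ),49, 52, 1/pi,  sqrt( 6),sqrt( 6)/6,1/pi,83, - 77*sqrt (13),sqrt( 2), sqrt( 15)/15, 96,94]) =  [ - 77*sqrt( 13),  -  90,- 25, sqrt( 15 )/15, 1/pi,1/pi , sqrt(6 )/6,sqrt(2 ),sqrt(6),sqrt( 14),18*sqrt( 7 ),49,52,76,83,94,  96, 91*sqrt( 7)]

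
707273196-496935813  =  210337383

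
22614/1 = 22614  =  22614.00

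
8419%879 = 508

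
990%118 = 46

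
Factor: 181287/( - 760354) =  - 2^( - 1)  *3^2*7^( - 1)*20143^1*54311^( - 1)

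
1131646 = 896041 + 235605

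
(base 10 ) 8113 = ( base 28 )a9l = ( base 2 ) 1111110110001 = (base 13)3901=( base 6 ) 101321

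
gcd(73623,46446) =3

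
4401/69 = 63 + 18/23  =  63.78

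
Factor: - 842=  - 2^1*421^1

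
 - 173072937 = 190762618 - 363835555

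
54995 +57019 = 112014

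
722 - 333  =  389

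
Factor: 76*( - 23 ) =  - 1748 = - 2^2*19^1*23^1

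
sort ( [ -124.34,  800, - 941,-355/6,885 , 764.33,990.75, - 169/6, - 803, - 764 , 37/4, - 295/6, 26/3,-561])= [ - 941,-803, - 764, - 561, - 124.34, - 355/6, - 295/6, - 169/6,26/3, 37/4, 764.33, 800,  885,990.75 ] 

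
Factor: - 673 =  -673^1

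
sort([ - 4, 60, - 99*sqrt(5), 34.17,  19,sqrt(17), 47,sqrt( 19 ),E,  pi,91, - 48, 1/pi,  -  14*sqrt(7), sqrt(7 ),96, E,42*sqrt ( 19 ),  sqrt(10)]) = [ - 99*sqrt(5) , - 48,-14 * sqrt( 7 ), - 4,1/pi, sqrt(7 ),E , E,pi,sqrt( 10),sqrt( 17), sqrt(19 ),19,34.17,47, 60,91,96,42*sqrt(19)]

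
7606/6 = 1267 + 2/3  =  1267.67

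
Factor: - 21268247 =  - 7^1*11^1 *13^1*21247^1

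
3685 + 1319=5004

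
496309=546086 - 49777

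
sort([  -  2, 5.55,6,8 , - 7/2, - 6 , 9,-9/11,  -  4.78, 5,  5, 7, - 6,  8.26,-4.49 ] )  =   [ - 6, - 6, - 4.78, - 4.49, - 7/2 , - 2 , - 9/11 , 5,5,5.55,6, 7, 8,  8.26,9]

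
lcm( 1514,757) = 1514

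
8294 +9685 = 17979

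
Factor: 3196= 2^2*17^1* 47^1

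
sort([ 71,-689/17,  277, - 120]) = [-120, - 689/17, 71, 277]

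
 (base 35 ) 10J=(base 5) 14434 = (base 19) 389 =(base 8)2334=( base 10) 1244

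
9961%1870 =611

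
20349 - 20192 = 157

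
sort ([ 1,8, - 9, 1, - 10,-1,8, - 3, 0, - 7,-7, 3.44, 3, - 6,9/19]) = [  -  10,- 9,-7, - 7 , - 6, - 3, - 1,0, 9/19,1,1,3,3.44, 8,8 ]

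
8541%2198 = 1947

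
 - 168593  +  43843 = - 124750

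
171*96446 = 16492266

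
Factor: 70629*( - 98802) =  - 2^1*3^3 * 11^1*13^1*499^1*1811^1 = -6978286458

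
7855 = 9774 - 1919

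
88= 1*88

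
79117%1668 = 721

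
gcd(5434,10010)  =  286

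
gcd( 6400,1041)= 1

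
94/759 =94/759  =  0.12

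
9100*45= 409500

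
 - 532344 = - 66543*8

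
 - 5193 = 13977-19170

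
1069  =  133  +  936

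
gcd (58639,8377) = 8377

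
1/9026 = 1/9026= 0.00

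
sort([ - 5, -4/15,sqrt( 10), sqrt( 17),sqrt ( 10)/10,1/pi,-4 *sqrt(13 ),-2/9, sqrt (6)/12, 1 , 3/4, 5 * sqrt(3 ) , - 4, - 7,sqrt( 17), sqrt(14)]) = [  -  4*sqrt(13),-7,- 5,-4,  -  4/15, - 2/9, sqrt(6 ) /12,sqrt(10) /10  ,  1/pi, 3/4,1, sqrt(10 ),sqrt(14), sqrt (17 ) , sqrt ( 17 ), 5*sqrt(3 )]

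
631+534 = 1165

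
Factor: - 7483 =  - 7^1*1069^1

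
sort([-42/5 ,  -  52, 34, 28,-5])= [-52, - 42/5,-5,28,34]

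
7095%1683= 363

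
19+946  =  965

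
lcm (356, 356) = 356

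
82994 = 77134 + 5860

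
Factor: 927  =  3^2  *103^1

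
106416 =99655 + 6761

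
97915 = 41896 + 56019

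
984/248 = 3 + 30/31 = 3.97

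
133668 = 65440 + 68228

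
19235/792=19235/792 = 24.29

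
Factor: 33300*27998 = 2^3*3^2  *  5^2*37^1*13999^1=   932333400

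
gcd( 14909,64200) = 1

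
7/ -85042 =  - 1 + 85035/85042 = - 0.00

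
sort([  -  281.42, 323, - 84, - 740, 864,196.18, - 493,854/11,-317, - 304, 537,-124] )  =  [-740,-493, - 317,-304 ,-281.42,  -  124, - 84, 854/11 , 196.18,323,537, 864 ]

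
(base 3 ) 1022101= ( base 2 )1110111011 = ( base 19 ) 2C5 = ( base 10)955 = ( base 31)up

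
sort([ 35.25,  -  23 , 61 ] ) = [ - 23, 35.25,61]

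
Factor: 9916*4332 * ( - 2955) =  - 2^4*3^2*5^1 *19^2*37^1 * 67^1*197^1 = - 126935310960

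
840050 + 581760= 1421810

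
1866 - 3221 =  - 1355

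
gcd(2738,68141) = 1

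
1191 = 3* 397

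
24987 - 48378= - 23391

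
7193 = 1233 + 5960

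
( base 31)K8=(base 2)1001110100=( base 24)124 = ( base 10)628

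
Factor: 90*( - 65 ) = - 5850=- 2^1*3^2 * 5^2*13^1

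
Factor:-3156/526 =-2^1*3^1 = - 6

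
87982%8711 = 872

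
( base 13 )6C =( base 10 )90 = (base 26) 3c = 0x5a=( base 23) 3l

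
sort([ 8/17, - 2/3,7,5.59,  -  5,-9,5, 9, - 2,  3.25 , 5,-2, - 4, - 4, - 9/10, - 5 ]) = [-9,- 5, - 5, - 4, - 4,-2,-2, - 9/10, - 2/3, 8/17,3.25 , 5, 5, 5.59, 7 , 9] 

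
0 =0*628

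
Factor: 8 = 2^3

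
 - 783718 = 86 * ( - 9113)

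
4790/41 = 116 + 34/41=116.83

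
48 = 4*12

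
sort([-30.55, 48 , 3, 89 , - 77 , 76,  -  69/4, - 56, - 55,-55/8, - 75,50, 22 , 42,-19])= [ - 77,-75,-56, - 55,  -  30.55,-19, - 69/4,-55/8, 3,22, 42, 48, 50 , 76,89] 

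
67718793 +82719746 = 150438539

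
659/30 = 659/30  =  21.97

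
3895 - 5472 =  - 1577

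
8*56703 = 453624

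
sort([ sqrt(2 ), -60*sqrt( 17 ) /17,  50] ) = [ - 60*sqrt(17 )/17,sqrt( 2 ), 50] 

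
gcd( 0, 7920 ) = 7920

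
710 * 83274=59124540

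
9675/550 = 17  +  13/22 = 17.59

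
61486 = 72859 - 11373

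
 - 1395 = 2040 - 3435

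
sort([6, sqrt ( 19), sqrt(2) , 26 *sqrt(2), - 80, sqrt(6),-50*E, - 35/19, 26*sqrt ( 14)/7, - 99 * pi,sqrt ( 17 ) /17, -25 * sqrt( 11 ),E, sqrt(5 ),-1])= [ - 99*pi, - 50*E, - 25*sqrt ( 11 ), - 80,  -  35/19, - 1, sqrt ( 17)/17,sqrt ( 2) , sqrt (5),  sqrt( 6) , E, sqrt(19),6, 26*sqrt (14 ) /7, 26*sqrt( 2 )]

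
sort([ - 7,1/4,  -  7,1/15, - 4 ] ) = [-7, - 7, - 4,1/15,1/4] 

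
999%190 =49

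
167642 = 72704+94938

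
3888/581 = 6 + 402/581 = 6.69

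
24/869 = 24/869 = 0.03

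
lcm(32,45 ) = 1440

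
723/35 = 20 + 23/35 = 20.66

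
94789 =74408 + 20381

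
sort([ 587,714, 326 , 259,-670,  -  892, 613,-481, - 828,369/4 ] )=[ - 892,-828, - 670,-481, 369/4, 259, 326,587, 613, 714]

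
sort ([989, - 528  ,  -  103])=[  -  528,-103,989]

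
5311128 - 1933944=3377184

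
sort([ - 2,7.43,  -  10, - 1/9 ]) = [ - 10 ,  -  2 ,  -  1/9, 7.43]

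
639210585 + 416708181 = 1055918766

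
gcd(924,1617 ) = 231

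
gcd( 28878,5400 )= 6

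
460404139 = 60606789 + 399797350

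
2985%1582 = 1403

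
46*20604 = 947784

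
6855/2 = 6855/2=3427.50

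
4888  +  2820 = 7708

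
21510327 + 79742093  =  101252420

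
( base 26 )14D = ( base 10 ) 793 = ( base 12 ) 561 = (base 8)1431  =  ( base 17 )2CB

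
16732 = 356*47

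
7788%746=328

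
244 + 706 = 950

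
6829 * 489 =3339381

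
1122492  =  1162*966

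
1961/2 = 980+1/2=   980.50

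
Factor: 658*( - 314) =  - 206612= - 2^2*7^1*47^1*157^1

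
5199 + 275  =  5474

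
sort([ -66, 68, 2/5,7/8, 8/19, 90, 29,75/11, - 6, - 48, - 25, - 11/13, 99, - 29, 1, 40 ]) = [ - 66, - 48, - 29, - 25, - 6, - 11/13,2/5, 8/19,  7/8,1, 75/11, 29,40,68, 90,99 ]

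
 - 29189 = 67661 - 96850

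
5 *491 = 2455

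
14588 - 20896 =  - 6308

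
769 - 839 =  - 70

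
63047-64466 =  - 1419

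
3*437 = 1311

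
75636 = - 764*( - 99)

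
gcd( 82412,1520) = 4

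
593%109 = 48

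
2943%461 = 177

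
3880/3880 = 1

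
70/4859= 70/4859 = 0.01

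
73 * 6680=487640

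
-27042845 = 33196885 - 60239730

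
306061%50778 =1393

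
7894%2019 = 1837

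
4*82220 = 328880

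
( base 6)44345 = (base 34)5BV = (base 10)6185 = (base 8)14051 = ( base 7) 24014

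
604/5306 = 302/2653 = 0.11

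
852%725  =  127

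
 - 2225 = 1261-3486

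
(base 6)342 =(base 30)4E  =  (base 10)134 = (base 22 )62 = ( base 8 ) 206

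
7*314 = 2198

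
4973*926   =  4604998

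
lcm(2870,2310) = 94710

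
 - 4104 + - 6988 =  - 11092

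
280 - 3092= - 2812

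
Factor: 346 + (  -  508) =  - 2^1*3^4 = - 162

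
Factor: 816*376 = 306816 = 2^7*3^1*17^1* 47^1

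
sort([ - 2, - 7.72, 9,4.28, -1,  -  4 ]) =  [-7.72, - 4,-2,  -  1 , 4.28, 9]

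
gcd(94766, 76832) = 98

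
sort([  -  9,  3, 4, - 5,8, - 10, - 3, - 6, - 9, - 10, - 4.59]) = [ - 10,  -  10,- 9, - 9, - 6, - 5, - 4.59,-3,3, 4,  8]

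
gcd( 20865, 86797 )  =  1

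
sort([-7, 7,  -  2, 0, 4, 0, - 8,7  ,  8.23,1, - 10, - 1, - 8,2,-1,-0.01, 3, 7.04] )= [ - 10, -8, - 8 , -7, - 2,-1, - 1, - 0.01,0, 0,1  ,  2, 3,  4,7,7,7.04, 8.23] 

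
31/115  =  31/115 = 0.27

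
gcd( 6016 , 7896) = 376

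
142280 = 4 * 35570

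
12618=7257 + 5361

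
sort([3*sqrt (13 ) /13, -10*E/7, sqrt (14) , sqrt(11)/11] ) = [ - 10*E/7, sqrt( 11) /11,3*sqrt( 13 ) /13, sqrt(14)] 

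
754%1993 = 754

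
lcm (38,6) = 114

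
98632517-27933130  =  70699387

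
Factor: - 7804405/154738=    - 2^( - 1 )*5^1*7^1*31^1*7193^1* 77369^ (- 1 )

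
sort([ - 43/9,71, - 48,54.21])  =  [  -  48, - 43/9,54.21,71 ]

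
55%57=55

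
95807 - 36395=59412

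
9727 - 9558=169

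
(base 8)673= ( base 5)3233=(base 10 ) 443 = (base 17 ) 191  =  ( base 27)gb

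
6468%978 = 600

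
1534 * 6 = 9204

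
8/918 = 4/459 =0.01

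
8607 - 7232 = 1375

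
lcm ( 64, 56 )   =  448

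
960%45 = 15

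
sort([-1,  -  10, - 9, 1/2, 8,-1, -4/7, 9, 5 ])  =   [  -  10, - 9, - 1,-1, - 4/7, 1/2, 5 , 8,9 ]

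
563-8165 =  - 7602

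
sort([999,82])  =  [82,999]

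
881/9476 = 881/9476 = 0.09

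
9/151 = 9/151 = 0.06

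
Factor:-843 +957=114 =2^1  *3^1*19^1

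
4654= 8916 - 4262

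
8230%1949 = 434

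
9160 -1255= 7905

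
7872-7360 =512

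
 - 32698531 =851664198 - 884362729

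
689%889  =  689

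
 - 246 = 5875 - 6121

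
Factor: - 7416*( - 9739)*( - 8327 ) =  - 601412778648 = - 2^3*3^2*11^1*103^1*757^1*9739^1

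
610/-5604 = - 305/2802  =  - 0.11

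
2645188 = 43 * 61516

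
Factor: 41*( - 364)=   -  2^2*7^1*13^1 *41^1 = - 14924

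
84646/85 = 84646/85  =  995.84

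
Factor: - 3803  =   - 3803^1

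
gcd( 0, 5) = 5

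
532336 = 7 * 76048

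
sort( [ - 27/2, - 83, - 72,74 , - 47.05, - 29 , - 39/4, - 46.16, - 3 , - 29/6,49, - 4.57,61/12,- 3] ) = [ - 83,- 72, - 47.05, - 46.16,-29, - 27/2, - 39/4, - 29/6, -4.57, - 3, - 3,61/12,49,74] 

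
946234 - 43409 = 902825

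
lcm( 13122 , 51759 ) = 931662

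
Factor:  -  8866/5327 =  - 2^1*7^( - 1 )*11^1*13^1*31^1*761^( - 1 ) 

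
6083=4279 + 1804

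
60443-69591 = -9148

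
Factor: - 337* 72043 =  - 24278491 = - 337^1*72043^1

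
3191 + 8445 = 11636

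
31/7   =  4+3/7 = 4.43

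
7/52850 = 1/7550 = 0.00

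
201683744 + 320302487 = 521986231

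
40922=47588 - 6666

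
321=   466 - 145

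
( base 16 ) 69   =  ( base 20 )55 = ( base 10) 105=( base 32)39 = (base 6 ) 253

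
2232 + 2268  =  4500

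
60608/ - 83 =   -  731 + 65/83=- 730.22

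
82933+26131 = 109064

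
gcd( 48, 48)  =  48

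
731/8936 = 731/8936 = 0.08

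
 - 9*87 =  - 783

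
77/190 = 77/190 = 0.41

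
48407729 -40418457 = 7989272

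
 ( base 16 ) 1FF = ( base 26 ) JH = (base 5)4021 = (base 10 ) 511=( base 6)2211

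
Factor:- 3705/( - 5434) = 15/22 = 2^(-1)*3^1*5^1 * 11^(  -  1)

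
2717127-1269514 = 1447613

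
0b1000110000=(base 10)560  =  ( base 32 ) HG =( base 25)ma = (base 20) 180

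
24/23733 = 8/7911 = 0.00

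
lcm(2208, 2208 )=2208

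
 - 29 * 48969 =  - 1420101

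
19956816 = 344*58014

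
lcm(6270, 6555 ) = 144210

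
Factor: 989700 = 2^2*3^1*5^2*3299^1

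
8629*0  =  0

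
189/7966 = 27/1138 = 0.02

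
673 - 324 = 349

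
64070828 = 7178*8926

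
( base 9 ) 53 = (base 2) 110000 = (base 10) 48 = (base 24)20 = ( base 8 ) 60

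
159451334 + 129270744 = 288722078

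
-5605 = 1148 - 6753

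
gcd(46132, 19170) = 2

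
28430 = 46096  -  17666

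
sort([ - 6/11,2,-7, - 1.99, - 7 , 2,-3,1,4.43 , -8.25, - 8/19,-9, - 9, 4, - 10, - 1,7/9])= [ - 10, - 9, - 9,-8.25, - 7,-7, - 3, - 1.99, - 1, - 6/11,-8/19,7/9,1,2, 2,4 , 4.43 ] 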